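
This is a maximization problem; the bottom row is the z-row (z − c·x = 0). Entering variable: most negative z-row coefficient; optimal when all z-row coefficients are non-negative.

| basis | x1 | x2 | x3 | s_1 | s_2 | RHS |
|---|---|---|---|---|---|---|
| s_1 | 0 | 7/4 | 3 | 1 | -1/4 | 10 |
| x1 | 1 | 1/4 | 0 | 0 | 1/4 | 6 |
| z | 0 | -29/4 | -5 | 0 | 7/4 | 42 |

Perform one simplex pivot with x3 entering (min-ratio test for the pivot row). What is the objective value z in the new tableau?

Ratio test on column x3 — row 1: 10/3 = 10/3; row 2: entry 0 ≤ 0. Minimum is 10/3 at row 1 (s_1 leaves); pivot element 3.
Pivot on row 1; the z-row RHS becomes 42 − (-5)·(10/3) = 176/3.

176/3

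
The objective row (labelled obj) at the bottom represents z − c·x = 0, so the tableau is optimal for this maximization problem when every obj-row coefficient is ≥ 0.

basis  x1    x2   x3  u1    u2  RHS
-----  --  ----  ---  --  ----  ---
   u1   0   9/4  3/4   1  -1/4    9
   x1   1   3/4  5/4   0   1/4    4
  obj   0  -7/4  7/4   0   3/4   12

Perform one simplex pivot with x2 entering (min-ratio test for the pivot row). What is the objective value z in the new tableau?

Ratio test on column x2 — row 1: 9/(9/4) = 4; row 2: 4/(3/4) = 16/3. Minimum is 4 at row 1 (u1 leaves); pivot element 9/4.
Pivot on row 1; the obj-row RHS becomes 12 − (-7/4)·4 = 19.

19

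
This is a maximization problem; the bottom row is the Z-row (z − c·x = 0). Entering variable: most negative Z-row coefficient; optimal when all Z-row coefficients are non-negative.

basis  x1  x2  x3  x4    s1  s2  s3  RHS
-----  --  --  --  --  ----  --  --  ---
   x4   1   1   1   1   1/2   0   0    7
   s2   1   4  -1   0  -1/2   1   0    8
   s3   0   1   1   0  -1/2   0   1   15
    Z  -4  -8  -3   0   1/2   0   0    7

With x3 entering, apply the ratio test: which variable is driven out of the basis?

Column x3 entries and ratios — x4: 7/1 = 7; s2: -1 ≤ 0, skip; s3: 15/1 = 15.
Smallest ratio is 7 in the row of x4, so x4 leaves.

x4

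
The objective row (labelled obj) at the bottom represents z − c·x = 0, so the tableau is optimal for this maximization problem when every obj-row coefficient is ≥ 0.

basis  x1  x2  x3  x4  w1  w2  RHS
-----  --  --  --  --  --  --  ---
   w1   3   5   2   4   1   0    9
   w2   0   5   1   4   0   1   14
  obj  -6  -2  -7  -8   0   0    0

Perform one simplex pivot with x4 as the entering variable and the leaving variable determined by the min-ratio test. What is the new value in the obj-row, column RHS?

18

Ratio test on column x4 — row 1: 9/4 = 9/4; row 2: 14/4 = 7/2. Minimum is 9/4 at row 1 (w1 leaves); pivot element 4.
Divide row 1 by 4; eliminate column x4 from the other rows.
obj-row update in column RHS: 0 − (-8)·(9/4) = 18.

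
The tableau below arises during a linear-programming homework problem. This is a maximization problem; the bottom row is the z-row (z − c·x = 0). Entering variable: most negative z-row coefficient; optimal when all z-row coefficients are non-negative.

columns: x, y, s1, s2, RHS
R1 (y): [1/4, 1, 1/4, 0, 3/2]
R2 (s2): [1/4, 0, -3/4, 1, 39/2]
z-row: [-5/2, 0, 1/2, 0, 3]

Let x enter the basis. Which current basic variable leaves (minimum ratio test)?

y

Column x entries and ratios — y: (3/2)/(1/4) = 6; s2: (39/2)/(1/4) = 78.
Smallest ratio is 6 in the row of y, so y leaves.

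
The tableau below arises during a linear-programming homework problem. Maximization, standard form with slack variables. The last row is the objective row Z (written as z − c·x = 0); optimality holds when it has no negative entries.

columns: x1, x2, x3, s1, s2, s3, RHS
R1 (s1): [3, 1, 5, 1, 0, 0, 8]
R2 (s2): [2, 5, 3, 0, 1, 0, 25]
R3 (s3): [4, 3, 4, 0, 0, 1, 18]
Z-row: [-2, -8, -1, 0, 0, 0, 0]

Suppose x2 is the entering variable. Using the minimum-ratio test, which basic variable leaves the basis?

s2

Column x2 entries and ratios — s1: 8/1 = 8; s2: 25/5 = 5; s3: 18/3 = 6.
Smallest ratio is 5 in the row of s2, so s2 leaves.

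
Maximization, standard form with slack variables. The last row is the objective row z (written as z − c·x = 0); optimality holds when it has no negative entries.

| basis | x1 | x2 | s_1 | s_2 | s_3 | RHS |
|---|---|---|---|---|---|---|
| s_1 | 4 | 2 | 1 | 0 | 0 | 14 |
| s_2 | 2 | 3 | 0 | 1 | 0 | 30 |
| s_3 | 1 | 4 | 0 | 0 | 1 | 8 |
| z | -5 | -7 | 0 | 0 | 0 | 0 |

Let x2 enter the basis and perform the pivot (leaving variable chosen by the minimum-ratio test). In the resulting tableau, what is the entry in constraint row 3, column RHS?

2

Ratio test on column x2 — row 1: 14/2 = 7; row 2: 30/3 = 10; row 3: 8/4 = 2. Minimum is 2 at row 3 (s_3 leaves); pivot element 4.
Divide row 3 by 4; eliminate column x2 from the other rows.
In the new row 3, the RHS entry is the old entry divided by the pivot: 8/4 = 2.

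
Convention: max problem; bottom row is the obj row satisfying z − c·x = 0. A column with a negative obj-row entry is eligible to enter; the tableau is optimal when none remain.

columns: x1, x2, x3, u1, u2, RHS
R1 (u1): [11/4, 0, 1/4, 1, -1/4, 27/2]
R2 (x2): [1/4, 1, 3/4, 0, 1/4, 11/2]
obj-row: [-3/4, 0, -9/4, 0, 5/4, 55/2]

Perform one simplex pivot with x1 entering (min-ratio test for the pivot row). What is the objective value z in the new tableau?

Ratio test on column x1 — row 1: (27/2)/(11/4) = 54/11; row 2: (11/2)/(1/4) = 22. Minimum is 54/11 at row 1 (u1 leaves); pivot element 11/4.
Pivot on row 1; the obj-row RHS becomes 55/2 − (-3/4)·(54/11) = 343/11.

343/11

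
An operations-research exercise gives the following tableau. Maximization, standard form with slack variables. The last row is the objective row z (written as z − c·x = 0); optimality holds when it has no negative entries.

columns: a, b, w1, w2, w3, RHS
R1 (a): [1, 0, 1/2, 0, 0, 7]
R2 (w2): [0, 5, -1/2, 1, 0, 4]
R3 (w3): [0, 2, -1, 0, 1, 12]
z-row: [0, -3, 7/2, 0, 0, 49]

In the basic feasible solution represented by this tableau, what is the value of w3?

12

w3 is basic (row 3); its value is the RHS of that row, 12.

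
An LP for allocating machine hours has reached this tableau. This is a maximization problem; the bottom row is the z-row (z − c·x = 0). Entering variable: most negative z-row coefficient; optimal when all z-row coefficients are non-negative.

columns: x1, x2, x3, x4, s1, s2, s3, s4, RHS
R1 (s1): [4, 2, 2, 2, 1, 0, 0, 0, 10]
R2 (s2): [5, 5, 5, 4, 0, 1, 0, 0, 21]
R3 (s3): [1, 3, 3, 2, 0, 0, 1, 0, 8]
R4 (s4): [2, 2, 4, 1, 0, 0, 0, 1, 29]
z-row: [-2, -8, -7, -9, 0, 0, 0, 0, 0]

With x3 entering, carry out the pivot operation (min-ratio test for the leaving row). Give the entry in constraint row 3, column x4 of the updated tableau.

Ratio test on column x3 — row 1: 10/2 = 5; row 2: 21/5 = 21/5; row 3: 8/3 = 8/3; row 4: 29/4 = 29/4. Minimum is 8/3 at row 3 (s3 leaves); pivot element 3.
Divide row 3 by 3; eliminate column x3 from the other rows.
In the new row 3, the x4 entry is the old entry divided by the pivot: 2/3 = 2/3.

2/3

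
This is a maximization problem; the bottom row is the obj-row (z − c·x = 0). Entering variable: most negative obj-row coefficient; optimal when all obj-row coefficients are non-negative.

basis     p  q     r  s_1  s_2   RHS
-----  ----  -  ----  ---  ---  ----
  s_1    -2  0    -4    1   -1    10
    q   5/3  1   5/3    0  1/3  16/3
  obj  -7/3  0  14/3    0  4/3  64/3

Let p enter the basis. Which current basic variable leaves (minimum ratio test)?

Column p entries and ratios — s_1: -2 ≤ 0, skip; q: (16/3)/(5/3) = 16/5.
Smallest ratio is 16/5 in the row of q, so q leaves.

q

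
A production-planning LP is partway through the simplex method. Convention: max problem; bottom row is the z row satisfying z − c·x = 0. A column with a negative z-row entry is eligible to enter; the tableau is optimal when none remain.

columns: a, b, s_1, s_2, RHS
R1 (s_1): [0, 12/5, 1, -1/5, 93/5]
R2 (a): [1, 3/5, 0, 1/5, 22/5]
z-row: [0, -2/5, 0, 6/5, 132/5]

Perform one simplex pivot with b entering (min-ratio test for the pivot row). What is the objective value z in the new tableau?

88/3

Ratio test on column b — row 1: (93/5)/(12/5) = 31/4; row 2: (22/5)/(3/5) = 22/3. Minimum is 22/3 at row 2 (a leaves); pivot element 3/5.
Pivot on row 2; the z-row RHS becomes 132/5 − (-2/5)·(22/3) = 88/3.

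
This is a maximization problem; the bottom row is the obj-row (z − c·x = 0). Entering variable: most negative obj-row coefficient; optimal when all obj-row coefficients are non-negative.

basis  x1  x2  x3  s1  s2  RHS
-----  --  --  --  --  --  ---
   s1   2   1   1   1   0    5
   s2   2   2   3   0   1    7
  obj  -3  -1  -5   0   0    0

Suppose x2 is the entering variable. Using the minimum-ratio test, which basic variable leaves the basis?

Column x2 entries and ratios — s1: 5/1 = 5; s2: 7/2 = 7/2.
Smallest ratio is 7/2 in the row of s2, so s2 leaves.

s2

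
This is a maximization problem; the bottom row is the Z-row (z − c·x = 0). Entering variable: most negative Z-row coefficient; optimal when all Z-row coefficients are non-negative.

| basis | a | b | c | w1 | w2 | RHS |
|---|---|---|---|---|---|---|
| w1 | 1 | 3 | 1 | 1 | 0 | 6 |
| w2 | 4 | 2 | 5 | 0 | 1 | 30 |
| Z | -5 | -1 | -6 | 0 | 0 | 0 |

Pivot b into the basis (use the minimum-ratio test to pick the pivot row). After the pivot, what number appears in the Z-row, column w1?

Ratio test on column b — row 1: 6/3 = 2; row 2: 30/2 = 15. Minimum is 2 at row 1 (w1 leaves); pivot element 3.
Divide row 1 by 3; eliminate column b from the other rows.
Z-row update in column w1: 0 − (-1)·(1/3) = 1/3.

1/3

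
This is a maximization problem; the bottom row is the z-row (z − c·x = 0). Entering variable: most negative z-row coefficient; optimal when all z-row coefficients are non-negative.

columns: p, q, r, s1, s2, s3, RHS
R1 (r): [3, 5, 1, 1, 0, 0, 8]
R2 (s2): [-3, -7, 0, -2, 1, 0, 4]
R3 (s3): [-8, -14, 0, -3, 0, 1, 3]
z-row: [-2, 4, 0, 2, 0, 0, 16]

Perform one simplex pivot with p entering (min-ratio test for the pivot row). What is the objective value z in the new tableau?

64/3

Ratio test on column p — row 1: 8/3 = 8/3; row 2: entry -3 ≤ 0; row 3: entry -8 ≤ 0. Minimum is 8/3 at row 1 (r leaves); pivot element 3.
Pivot on row 1; the z-row RHS becomes 16 − (-2)·(8/3) = 64/3.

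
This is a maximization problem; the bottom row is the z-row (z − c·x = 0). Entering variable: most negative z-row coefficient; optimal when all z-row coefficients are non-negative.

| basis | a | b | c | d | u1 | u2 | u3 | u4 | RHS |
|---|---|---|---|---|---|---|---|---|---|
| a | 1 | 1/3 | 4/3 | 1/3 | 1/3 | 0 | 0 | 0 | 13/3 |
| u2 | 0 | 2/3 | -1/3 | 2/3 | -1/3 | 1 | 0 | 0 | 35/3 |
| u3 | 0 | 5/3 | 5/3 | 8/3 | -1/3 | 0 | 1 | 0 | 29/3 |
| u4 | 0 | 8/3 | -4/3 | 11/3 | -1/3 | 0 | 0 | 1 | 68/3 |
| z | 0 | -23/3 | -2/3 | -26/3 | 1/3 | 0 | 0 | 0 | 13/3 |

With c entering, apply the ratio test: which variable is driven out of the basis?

Column c entries and ratios — a: (13/3)/(4/3) = 13/4; u2: -1/3 ≤ 0, skip; u3: (29/3)/(5/3) = 29/5; u4: -4/3 ≤ 0, skip.
Smallest ratio is 13/4 in the row of a, so a leaves.

a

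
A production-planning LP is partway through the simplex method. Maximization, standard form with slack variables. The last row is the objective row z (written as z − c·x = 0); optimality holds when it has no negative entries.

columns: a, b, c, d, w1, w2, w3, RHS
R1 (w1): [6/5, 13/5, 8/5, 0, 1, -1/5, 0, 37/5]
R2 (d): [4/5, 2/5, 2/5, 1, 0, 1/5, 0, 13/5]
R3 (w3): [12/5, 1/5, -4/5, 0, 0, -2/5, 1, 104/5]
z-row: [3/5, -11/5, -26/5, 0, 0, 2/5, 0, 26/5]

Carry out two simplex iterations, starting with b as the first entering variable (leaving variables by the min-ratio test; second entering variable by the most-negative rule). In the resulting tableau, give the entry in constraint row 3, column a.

3

Ratio test on column b — row 1: (37/5)/(13/5) = 37/13; row 2: (13/5)/(2/5) = 13/2; row 3: (104/5)/(1/5) = 104. Minimum is 37/13 at row 1 (w1 leaves); pivot element 13/5.
Divide row 1 by 13/5; eliminate column b from the other rows.
Second iteration: most negative z-row entry is -50/13 in column c, so c enters.
Ratio test on column c — row 1: (37/13)/(8/13) = 37/8; row 2: (19/13)/(2/13) = 19/2; row 3: entry -12/13 ≤ 0. Minimum is 37/8 at row 1 (b leaves); pivot element 8/13.
Divide row 1 by 8/13; eliminate column c from the other rows.
After both pivots, the entry at constraint row 3, column a is 3.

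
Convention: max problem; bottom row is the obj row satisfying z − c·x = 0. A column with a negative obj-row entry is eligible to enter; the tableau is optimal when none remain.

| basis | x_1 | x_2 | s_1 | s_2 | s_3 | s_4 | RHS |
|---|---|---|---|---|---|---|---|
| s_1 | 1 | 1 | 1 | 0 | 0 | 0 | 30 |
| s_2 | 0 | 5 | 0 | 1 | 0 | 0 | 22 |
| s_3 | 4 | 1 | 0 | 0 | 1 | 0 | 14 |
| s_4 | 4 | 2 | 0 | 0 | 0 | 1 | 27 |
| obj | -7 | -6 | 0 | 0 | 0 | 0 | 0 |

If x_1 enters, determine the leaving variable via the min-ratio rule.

s_3

Column x_1 entries and ratios — s_1: 30/1 = 30; s_2: 0 ≤ 0, skip; s_3: 14/4 = 7/2; s_4: 27/4 = 27/4.
Smallest ratio is 7/2 in the row of s_3, so s_3 leaves.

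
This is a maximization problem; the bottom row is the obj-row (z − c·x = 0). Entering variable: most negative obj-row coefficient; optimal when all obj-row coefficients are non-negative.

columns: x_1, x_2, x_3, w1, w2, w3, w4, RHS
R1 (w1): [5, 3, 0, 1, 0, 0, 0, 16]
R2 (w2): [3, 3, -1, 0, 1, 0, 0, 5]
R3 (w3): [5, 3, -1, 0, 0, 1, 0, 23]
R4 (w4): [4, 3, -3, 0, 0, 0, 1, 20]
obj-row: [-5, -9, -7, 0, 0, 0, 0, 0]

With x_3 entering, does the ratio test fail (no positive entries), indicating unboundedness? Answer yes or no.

Every constraint-row entry in column x_3 is ≤ 0, so increasing x_3 is unbounded.

yes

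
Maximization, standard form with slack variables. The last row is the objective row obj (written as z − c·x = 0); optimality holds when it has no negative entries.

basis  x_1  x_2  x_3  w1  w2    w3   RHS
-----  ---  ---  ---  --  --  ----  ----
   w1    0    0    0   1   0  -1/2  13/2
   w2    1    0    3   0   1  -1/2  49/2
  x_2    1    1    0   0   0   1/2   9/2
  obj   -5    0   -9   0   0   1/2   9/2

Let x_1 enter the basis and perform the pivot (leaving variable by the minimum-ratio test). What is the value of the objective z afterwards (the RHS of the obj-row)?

Ratio test on column x_1 — row 1: entry 0 ≤ 0; row 2: (49/2)/1 = 49/2; row 3: (9/2)/1 = 9/2. Minimum is 9/2 at row 3 (x_2 leaves); pivot element 1.
Pivot on row 3; the obj-row RHS becomes 9/2 − (-5)·(9/2) = 27.

27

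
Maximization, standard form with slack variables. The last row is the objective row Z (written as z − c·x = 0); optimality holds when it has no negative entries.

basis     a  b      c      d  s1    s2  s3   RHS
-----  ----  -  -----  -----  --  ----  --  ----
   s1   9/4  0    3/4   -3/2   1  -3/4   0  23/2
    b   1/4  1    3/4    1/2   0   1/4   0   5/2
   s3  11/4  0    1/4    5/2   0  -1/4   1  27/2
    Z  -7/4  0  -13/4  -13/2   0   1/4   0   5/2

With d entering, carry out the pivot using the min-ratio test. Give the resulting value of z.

Ratio test on column d — row 1: entry -3/2 ≤ 0; row 2: (5/2)/(1/2) = 5; row 3: (27/2)/(5/2) = 27/5. Minimum is 5 at row 2 (b leaves); pivot element 1/2.
Pivot on row 2; the Z-row RHS becomes 5/2 − (-13/2)·5 = 35.

35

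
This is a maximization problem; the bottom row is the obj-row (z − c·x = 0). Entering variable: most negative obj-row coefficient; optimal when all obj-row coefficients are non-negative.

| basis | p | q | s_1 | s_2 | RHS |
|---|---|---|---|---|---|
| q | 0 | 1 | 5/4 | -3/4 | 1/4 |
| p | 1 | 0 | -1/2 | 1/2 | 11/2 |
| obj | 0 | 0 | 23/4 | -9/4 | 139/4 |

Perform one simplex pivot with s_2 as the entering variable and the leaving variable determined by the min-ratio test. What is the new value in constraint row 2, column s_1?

-1

Ratio test on column s_2 — row 1: entry -3/4 ≤ 0; row 2: (11/2)/(1/2) = 11. Minimum is 11 at row 2 (p leaves); pivot element 1/2.
Divide row 2 by 1/2; eliminate column s_2 from the other rows.
In the new row 2, the s_1 entry is the old entry divided by the pivot: (-1/2)/(1/2) = -1.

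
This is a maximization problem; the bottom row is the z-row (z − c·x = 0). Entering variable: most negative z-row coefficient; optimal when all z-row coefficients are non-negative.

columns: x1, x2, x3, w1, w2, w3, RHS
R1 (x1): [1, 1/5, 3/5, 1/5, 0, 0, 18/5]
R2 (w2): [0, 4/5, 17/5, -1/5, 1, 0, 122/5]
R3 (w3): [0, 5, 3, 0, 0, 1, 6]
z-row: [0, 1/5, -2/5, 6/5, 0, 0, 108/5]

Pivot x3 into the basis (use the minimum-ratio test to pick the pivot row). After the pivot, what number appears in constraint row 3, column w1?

Ratio test on column x3 — row 1: (18/5)/(3/5) = 6; row 2: (122/5)/(17/5) = 122/17; row 3: 6/3 = 2. Minimum is 2 at row 3 (w3 leaves); pivot element 3.
Divide row 3 by 3; eliminate column x3 from the other rows.
In the new row 3, the w1 entry is the old entry divided by the pivot: 0/3 = 0.

0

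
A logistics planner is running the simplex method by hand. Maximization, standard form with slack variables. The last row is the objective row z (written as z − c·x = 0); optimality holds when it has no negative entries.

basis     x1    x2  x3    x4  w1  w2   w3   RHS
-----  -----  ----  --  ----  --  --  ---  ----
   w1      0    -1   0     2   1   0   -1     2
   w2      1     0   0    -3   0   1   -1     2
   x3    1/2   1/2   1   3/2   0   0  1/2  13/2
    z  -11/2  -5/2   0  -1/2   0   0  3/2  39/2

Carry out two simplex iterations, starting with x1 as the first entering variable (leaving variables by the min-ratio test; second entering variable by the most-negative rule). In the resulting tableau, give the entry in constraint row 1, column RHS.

1

Ratio test on column x1 — row 1: entry 0 ≤ 0; row 2: 2/1 = 2; row 3: (13/2)/(1/2) = 13. Minimum is 2 at row 2 (w2 leaves); pivot element 1.
Divide row 2 by 1; eliminate column x1 from the other rows.
Second iteration: most negative z-row entry is -17 in column x4, so x4 enters.
Ratio test on column x4 — row 1: 2/2 = 1; row 2: entry -3 ≤ 0; row 3: (11/2)/3 = 11/6. Minimum is 1 at row 1 (w1 leaves); pivot element 2.
Divide row 1 by 2; eliminate column x4 from the other rows.
After both pivots, the entry at constraint row 1, column RHS is 1.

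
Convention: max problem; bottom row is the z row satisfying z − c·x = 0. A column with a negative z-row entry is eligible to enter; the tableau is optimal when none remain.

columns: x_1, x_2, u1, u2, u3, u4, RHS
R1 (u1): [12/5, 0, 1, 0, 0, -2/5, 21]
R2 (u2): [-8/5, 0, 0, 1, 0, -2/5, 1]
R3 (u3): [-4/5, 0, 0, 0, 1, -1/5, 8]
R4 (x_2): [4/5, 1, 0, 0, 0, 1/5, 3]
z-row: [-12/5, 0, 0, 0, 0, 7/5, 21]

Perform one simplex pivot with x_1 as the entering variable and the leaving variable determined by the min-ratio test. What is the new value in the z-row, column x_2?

3

Ratio test on column x_1 — row 1: 21/(12/5) = 35/4; row 2: entry -8/5 ≤ 0; row 3: entry -4/5 ≤ 0; row 4: 3/(4/5) = 15/4. Minimum is 15/4 at row 4 (x_2 leaves); pivot element 4/5.
Divide row 4 by 4/5; eliminate column x_1 from the other rows.
z-row update in column x_2: 0 − (-12/5)·(5/4) = 3.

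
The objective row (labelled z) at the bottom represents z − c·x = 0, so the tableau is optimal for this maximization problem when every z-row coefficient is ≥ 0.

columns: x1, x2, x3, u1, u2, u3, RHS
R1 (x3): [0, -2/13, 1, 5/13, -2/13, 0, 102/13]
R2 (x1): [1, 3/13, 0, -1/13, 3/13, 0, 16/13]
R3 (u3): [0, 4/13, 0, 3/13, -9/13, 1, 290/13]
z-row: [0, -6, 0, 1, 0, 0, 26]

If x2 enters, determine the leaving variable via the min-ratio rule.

x1

Column x2 entries and ratios — x3: -2/13 ≤ 0, skip; x1: (16/13)/(3/13) = 16/3; u3: (290/13)/(4/13) = 145/2.
Smallest ratio is 16/3 in the row of x1, so x1 leaves.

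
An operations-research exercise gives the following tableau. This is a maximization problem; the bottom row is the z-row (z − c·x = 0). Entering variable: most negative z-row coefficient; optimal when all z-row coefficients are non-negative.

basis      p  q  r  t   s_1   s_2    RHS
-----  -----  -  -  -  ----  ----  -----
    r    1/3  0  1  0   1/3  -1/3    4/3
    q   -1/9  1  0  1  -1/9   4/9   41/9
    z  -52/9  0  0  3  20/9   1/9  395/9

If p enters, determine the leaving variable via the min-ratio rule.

Column p entries and ratios — r: (4/3)/(1/3) = 4; q: -1/9 ≤ 0, skip.
Smallest ratio is 4 in the row of r, so r leaves.

r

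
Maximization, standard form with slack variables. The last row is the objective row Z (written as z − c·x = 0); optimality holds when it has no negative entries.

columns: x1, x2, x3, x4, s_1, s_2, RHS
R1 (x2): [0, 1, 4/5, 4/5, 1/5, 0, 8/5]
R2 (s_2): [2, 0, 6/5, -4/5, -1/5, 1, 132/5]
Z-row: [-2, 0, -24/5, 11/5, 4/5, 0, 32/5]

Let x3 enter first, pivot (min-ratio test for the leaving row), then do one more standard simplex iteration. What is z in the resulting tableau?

Ratio test on column x3 — row 1: (8/5)/(4/5) = 2; row 2: (132/5)/(6/5) = 22. Minimum is 2 at row 1 (x2 leaves); pivot element 4/5.
Pivot on row 1; the Z-row RHS becomes 32/5 − (-24/5)·2 = 16.
Next entering variable (most negative Z-row entry -2): x1.
Ratio test on column x1 — row 1: entry 0 ≤ 0; row 2: 24/2 = 12. Minimum is 12 at row 2 (s_2 leaves); pivot element 2.
After the second pivot the Z-row RHS is 16 − (-2)·12 = 40.

40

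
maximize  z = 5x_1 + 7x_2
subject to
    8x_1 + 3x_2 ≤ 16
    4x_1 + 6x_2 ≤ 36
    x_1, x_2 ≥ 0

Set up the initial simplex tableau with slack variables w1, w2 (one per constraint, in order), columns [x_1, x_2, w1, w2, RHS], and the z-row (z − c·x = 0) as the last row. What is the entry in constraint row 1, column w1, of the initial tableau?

1

Slack w1 belongs to constraint 1; its column is the unit vector e_1, so the entry in row 1 is 1.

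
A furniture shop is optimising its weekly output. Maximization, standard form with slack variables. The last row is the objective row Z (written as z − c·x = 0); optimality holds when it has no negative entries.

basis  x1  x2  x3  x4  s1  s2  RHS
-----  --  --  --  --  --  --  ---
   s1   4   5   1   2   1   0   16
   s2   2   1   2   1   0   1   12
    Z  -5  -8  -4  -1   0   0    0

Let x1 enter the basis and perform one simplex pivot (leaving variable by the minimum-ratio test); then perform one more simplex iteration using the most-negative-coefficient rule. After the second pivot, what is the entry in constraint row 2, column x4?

0

Ratio test on column x1 — row 1: 16/4 = 4; row 2: 12/2 = 6. Minimum is 4 at row 1 (s1 leaves); pivot element 4.
Divide row 1 by 4; eliminate column x1 from the other rows.
Second iteration: most negative Z-row entry is -11/4 in column x3, so x3 enters.
Ratio test on column x3 — row 1: 4/(1/4) = 16; row 2: 4/(3/2) = 8/3. Minimum is 8/3 at row 2 (s2 leaves); pivot element 3/2.
Divide row 2 by 3/2; eliminate column x3 from the other rows.
After both pivots, the entry at constraint row 2, column x4 is 0.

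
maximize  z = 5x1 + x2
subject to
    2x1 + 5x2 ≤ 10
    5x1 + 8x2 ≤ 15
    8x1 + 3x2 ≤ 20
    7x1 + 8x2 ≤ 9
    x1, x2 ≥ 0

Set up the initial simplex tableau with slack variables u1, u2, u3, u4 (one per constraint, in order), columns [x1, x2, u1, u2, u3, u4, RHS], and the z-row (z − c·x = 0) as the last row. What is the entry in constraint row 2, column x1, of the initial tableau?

5

Constraint 2 has coefficient 5 on x1.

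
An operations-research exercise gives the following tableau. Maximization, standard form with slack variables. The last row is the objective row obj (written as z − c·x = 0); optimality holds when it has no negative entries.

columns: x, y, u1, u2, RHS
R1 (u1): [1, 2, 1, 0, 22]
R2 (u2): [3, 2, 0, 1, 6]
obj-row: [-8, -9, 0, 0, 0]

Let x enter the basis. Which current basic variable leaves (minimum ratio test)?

u2

Column x entries and ratios — u1: 22/1 = 22; u2: 6/3 = 2.
Smallest ratio is 2 in the row of u2, so u2 leaves.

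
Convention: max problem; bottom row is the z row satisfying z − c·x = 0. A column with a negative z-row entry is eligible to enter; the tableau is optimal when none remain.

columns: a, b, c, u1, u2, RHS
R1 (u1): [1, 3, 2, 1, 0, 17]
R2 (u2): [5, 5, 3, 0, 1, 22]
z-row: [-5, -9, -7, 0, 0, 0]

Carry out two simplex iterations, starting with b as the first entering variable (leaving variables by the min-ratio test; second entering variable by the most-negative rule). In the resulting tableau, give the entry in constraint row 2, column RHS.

22/3

Ratio test on column b — row 1: 17/3 = 17/3; row 2: 22/5 = 22/5. Minimum is 22/5 at row 2 (u2 leaves); pivot element 5.
Divide row 2 by 5; eliminate column b from the other rows.
Second iteration: most negative z-row entry is -8/5 in column c, so c enters.
Ratio test on column c — row 1: (19/5)/(1/5) = 19; row 2: (22/5)/(3/5) = 22/3. Minimum is 22/3 at row 2 (b leaves); pivot element 3/5.
Divide row 2 by 3/5; eliminate column c from the other rows.
After both pivots, the entry at constraint row 2, column RHS is 22/3.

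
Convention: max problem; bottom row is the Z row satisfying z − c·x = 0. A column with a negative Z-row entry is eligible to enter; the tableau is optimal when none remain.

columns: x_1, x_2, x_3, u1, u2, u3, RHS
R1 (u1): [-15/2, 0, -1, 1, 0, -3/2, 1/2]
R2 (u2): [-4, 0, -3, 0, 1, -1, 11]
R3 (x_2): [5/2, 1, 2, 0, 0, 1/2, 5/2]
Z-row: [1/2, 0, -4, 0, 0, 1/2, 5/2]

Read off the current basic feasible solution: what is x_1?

x_1 is not in the basis, so in the current basic feasible solution x_1 = 0.

0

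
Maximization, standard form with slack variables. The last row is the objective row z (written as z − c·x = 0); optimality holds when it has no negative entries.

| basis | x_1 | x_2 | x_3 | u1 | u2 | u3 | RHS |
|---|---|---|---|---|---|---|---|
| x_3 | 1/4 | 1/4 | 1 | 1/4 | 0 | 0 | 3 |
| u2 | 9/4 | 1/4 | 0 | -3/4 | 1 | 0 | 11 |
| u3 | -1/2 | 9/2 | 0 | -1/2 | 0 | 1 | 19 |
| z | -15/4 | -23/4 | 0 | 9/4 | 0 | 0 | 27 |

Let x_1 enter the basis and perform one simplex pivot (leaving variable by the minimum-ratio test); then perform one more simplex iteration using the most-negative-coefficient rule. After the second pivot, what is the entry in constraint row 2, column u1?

Ratio test on column x_1 — row 1: 3/(1/4) = 12; row 2: 11/(9/4) = 44/9; row 3: entry -1/2 ≤ 0. Minimum is 44/9 at row 2 (u2 leaves); pivot element 9/4.
Divide row 2 by 9/4; eliminate column x_1 from the other rows.
Second iteration: most negative z-row entry is -16/3 in column x_2, so x_2 enters.
Ratio test on column x_2 — row 1: (16/9)/(2/9) = 8; row 2: (44/9)/(1/9) = 44; row 3: (193/9)/(41/9) = 193/41. Minimum is 193/41 at row 3 (u3 leaves); pivot element 41/9.
Divide row 3 by 41/9; eliminate column x_2 from the other rows.
After both pivots, the entry at constraint row 2, column u1 is -13/41.

-13/41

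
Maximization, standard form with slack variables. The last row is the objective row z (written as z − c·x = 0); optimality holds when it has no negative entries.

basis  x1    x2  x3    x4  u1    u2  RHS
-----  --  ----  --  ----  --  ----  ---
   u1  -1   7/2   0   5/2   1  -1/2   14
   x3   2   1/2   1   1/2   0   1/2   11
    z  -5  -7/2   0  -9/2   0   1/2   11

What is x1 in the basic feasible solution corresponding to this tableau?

0

x1 is not in the basis, so in the current basic feasible solution x1 = 0.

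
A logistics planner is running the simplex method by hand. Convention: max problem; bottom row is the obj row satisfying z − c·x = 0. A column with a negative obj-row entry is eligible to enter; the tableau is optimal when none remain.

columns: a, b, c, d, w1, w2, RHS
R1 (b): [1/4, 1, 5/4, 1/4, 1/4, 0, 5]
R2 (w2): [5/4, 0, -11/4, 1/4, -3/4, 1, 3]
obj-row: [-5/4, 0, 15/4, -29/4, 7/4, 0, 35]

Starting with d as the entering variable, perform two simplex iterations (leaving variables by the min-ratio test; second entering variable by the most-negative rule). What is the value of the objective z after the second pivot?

Ratio test on column d — row 1: 5/(1/4) = 20; row 2: 3/(1/4) = 12. Minimum is 12 at row 2 (w2 leaves); pivot element 1/4.
Pivot on row 2; the obj-row RHS becomes 35 − (-29/4)·12 = 122.
Next entering variable (most negative obj-row entry -76): c.
Ratio test on column c — row 1: 2/4 = 1/2; row 2: entry -11 ≤ 0. Minimum is 1/2 at row 1 (b leaves); pivot element 4.
After the second pivot the obj-row RHS is 122 − (-76)·(1/2) = 160.

160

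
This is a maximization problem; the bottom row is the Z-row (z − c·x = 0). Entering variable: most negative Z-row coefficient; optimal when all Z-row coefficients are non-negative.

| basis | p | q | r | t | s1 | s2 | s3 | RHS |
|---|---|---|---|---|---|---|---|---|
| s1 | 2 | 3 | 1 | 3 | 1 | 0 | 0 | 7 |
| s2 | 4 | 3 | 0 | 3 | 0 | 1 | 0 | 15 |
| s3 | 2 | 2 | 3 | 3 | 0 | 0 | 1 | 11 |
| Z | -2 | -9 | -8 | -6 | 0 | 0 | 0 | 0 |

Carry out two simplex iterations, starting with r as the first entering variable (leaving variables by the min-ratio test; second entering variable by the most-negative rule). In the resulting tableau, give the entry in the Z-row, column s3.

Ratio test on column r — row 1: 7/1 = 7; row 2: entry 0 ≤ 0; row 3: 11/3 = 11/3. Minimum is 11/3 at row 3 (s3 leaves); pivot element 3.
Divide row 3 by 3; eliminate column r from the other rows.
Second iteration: most negative Z-row entry is -11/3 in column q, so q enters.
Ratio test on column q — row 1: (10/3)/(7/3) = 10/7; row 2: 15/3 = 5; row 3: (11/3)/(2/3) = 11/2. Minimum is 10/7 at row 1 (s1 leaves); pivot element 7/3.
Divide row 1 by 7/3; eliminate column q from the other rows.
After both pivots, the entry at the Z-row, column s3 is 15/7.

15/7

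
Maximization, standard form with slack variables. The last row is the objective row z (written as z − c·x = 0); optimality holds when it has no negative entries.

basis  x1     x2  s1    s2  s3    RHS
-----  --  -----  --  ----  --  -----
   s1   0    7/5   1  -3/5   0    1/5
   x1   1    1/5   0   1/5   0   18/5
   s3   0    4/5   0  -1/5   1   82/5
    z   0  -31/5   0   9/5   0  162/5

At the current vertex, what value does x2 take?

0

x2 is not in the basis, so in the current basic feasible solution x2 = 0.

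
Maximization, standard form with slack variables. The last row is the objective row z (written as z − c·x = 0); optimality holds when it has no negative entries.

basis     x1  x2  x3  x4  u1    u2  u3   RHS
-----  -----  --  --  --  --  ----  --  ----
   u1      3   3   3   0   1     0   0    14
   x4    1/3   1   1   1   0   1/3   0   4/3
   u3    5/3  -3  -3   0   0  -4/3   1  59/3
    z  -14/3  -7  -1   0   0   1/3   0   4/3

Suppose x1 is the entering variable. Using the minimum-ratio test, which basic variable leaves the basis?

Column x1 entries and ratios — u1: 14/3 = 14/3; x4: (4/3)/(1/3) = 4; u3: (59/3)/(5/3) = 59/5.
Smallest ratio is 4 in the row of x4, so x4 leaves.

x4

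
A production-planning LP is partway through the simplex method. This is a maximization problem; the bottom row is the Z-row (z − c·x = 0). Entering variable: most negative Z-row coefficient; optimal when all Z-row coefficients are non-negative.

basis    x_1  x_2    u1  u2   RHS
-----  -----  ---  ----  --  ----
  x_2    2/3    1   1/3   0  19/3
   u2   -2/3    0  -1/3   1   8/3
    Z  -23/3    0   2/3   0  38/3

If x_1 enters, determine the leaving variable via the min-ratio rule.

Column x_1 entries and ratios — x_2: (19/3)/(2/3) = 19/2; u2: -2/3 ≤ 0, skip.
Smallest ratio is 19/2 in the row of x_2, so x_2 leaves.

x_2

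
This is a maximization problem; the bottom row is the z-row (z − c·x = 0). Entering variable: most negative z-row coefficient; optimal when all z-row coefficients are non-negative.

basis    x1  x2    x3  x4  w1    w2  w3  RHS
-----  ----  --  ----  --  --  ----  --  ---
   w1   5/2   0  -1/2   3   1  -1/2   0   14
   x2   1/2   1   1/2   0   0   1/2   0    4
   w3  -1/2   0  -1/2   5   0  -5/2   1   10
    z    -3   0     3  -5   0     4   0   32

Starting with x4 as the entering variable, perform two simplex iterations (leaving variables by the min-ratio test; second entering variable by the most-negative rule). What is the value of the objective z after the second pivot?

52

Ratio test on column x4 — row 1: 14/3 = 14/3; row 2: entry 0 ≤ 0; row 3: 10/5 = 2. Minimum is 2 at row 3 (w3 leaves); pivot element 5.
Pivot on row 3; the z-row RHS becomes 32 − (-5)·2 = 42.
Next entering variable (most negative z-row entry -7/2): x1.
Ratio test on column x1 — row 1: 8/(14/5) = 20/7; row 2: 4/(1/2) = 8; row 3: entry -1/10 ≤ 0. Minimum is 20/7 at row 1 (w1 leaves); pivot element 14/5.
After the second pivot the z-row RHS is 42 − (-7/2)·(20/7) = 52.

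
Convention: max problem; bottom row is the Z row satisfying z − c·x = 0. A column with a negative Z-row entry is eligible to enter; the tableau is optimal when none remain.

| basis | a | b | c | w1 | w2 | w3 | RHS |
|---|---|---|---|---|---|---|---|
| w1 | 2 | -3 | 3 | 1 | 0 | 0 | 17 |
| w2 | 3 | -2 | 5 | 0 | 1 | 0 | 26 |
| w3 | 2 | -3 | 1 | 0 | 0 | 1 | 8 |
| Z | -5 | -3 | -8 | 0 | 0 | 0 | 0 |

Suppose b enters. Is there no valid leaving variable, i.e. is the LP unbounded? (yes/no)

Every constraint-row entry in column b is ≤ 0, so increasing b is unbounded.

yes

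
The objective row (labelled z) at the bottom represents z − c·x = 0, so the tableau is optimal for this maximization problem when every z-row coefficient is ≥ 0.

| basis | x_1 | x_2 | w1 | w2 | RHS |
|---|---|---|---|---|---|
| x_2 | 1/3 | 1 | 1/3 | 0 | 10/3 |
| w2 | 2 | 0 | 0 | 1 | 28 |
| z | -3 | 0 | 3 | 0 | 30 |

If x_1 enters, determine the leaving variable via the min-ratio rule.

x_2

Column x_1 entries and ratios — x_2: (10/3)/(1/3) = 10; w2: 28/2 = 14.
Smallest ratio is 10 in the row of x_2, so x_2 leaves.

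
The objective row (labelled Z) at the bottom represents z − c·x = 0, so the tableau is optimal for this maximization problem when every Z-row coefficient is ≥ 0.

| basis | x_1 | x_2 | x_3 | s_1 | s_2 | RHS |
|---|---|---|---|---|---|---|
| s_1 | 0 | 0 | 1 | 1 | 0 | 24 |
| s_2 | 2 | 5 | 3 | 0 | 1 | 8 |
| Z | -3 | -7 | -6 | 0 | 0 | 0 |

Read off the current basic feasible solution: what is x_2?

0

x_2 is not in the basis, so in the current basic feasible solution x_2 = 0.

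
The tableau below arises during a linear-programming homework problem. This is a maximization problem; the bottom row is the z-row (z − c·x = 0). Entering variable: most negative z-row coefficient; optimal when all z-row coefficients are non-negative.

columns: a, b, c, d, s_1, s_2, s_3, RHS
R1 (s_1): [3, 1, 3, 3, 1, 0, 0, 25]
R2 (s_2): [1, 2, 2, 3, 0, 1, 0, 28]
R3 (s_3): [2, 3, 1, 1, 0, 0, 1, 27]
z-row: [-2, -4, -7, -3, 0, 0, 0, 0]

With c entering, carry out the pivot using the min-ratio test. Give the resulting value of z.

Ratio test on column c — row 1: 25/3 = 25/3; row 2: 28/2 = 14; row 3: 27/1 = 27. Minimum is 25/3 at row 1 (s_1 leaves); pivot element 3.
Pivot on row 1; the z-row RHS becomes 0 − (-7)·(25/3) = 175/3.

175/3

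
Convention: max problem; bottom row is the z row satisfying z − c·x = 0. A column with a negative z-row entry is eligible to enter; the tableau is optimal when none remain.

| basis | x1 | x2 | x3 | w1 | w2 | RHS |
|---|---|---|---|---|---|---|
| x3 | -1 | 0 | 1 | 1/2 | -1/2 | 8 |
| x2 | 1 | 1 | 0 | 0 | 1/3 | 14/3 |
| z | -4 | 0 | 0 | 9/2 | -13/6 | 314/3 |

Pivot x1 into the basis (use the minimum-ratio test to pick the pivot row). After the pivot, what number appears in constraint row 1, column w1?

1/2

Ratio test on column x1 — row 1: entry -1 ≤ 0; row 2: (14/3)/1 = 14/3. Minimum is 14/3 at row 2 (x2 leaves); pivot element 1.
Divide row 2 by 1; eliminate column x1 from the other rows.
Row 1 update in column w1: 1/2 − (-1)·0 = 1/2.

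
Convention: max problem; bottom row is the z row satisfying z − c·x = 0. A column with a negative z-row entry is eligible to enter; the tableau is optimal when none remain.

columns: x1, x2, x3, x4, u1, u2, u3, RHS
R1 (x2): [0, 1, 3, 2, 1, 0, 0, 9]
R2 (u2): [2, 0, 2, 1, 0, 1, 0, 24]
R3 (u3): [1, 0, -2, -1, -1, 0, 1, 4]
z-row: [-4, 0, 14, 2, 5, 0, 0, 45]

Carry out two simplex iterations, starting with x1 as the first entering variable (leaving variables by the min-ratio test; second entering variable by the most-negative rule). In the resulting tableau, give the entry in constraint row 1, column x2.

Ratio test on column x1 — row 1: entry 0 ≤ 0; row 2: 24/2 = 12; row 3: 4/1 = 4. Minimum is 4 at row 3 (u3 leaves); pivot element 1.
Divide row 3 by 1; eliminate column x1 from the other rows.
Second iteration: most negative z-row entry is -2 in column x4, so x4 enters.
Ratio test on column x4 — row 1: 9/2 = 9/2; row 2: 16/3 = 16/3; row 3: entry -1 ≤ 0. Minimum is 9/2 at row 1 (x2 leaves); pivot element 2.
Divide row 1 by 2; eliminate column x4 from the other rows.
After both pivots, the entry at constraint row 1, column x2 is 1/2.

1/2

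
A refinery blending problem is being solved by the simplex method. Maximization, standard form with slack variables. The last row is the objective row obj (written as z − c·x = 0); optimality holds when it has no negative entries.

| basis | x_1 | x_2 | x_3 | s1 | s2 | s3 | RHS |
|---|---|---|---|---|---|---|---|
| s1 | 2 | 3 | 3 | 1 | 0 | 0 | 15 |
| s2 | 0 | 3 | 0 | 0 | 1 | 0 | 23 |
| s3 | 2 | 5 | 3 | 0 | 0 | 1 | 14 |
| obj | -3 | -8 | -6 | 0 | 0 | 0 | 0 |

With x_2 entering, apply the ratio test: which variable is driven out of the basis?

Column x_2 entries and ratios — s1: 15/3 = 5; s2: 23/3 = 23/3; s3: 14/5 = 14/5.
Smallest ratio is 14/5 in the row of s3, so s3 leaves.

s3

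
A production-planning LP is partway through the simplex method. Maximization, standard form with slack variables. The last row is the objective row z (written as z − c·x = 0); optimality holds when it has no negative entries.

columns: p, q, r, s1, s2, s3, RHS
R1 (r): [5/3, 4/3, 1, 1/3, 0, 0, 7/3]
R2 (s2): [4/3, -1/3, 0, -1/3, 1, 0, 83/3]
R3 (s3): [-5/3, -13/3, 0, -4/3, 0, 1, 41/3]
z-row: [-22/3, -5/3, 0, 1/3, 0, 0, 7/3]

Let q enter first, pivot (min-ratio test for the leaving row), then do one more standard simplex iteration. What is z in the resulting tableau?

63/5

Ratio test on column q — row 1: (7/3)/(4/3) = 7/4; row 2: entry -1/3 ≤ 0; row 3: entry -13/3 ≤ 0. Minimum is 7/4 at row 1 (r leaves); pivot element 4/3.
Pivot on row 1; the z-row RHS becomes 7/3 − (-5/3)·(7/4) = 21/4.
Next entering variable (most negative z-row entry -21/4): p.
Ratio test on column p — row 1: (7/4)/(5/4) = 7/5; row 2: (113/4)/(7/4) = 113/7; row 3: (85/4)/(15/4) = 17/3. Minimum is 7/5 at row 1 (q leaves); pivot element 5/4.
After the second pivot the z-row RHS is 21/4 − (-21/4)·(7/5) = 63/5.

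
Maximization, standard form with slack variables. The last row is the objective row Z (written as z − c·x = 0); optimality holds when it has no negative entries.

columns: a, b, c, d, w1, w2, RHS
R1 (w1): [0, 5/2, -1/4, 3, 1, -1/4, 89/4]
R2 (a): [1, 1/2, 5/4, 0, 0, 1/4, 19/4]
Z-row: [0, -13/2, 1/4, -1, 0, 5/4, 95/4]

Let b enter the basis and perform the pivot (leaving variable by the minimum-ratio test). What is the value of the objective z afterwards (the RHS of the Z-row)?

Ratio test on column b — row 1: (89/4)/(5/2) = 89/10; row 2: (19/4)/(1/2) = 19/2. Minimum is 89/10 at row 1 (w1 leaves); pivot element 5/2.
Pivot on row 1; the Z-row RHS becomes 95/4 − (-13/2)·(89/10) = 408/5.

408/5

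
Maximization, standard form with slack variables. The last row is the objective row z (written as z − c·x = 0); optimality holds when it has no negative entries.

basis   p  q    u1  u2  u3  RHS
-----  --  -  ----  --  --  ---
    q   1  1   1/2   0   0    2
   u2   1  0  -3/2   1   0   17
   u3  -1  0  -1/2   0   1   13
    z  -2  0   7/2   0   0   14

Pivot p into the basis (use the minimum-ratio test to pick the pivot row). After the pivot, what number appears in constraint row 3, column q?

1

Ratio test on column p — row 1: 2/1 = 2; row 2: 17/1 = 17; row 3: entry -1 ≤ 0. Minimum is 2 at row 1 (q leaves); pivot element 1.
Divide row 1 by 1; eliminate column p from the other rows.
Row 3 update in column q: 0 − (-1)·1 = 1.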